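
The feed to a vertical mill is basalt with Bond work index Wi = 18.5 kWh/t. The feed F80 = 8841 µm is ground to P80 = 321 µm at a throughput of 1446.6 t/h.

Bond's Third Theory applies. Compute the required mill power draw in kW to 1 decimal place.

P = 12090.9 kW

Bond: W = 10·Wi·(1/√P80 − 1/√F80)
W = 10·18.5·(1/√321 − 1/√8841) = 10·18.5·(0.045179) = 8.3582 kWh/t
P = W·T = 8.3582·1446.6 = 12090.9 kW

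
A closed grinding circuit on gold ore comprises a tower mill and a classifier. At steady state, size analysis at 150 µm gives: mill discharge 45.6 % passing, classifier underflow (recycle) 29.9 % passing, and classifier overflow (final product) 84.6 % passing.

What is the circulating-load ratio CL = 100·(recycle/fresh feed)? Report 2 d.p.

Two-product formula at 150 µm:
d + r·d = r·u + o → r(d−u) = o−d
r = (84.6 − 45.6)/(45.6 − 29.9) = 39.0/15.7 = 2.4841
CL = 100·r = 248.41 %

CL = 248.41 %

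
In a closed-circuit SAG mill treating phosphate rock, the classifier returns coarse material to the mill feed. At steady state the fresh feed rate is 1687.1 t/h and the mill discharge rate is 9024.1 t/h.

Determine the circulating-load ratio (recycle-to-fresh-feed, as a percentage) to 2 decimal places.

Steady state: M = F + R.
R = M − F = 9024.1 − 1687.1 = 7337.0 t/h
CL = 100·R/F = 100·7337.0/1687.1 = 434.89 %

CL = 434.89 %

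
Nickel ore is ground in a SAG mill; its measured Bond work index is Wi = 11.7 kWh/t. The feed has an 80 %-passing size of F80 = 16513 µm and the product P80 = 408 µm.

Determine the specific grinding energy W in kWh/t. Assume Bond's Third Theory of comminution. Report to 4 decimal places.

Bond: W = 10·Wi·(1/√P80 − 1/√F80)
1/√408 = 0.049507;  1/√16513 = 0.007782
W = 10·11.7·(0.049507 − 0.007782) = 4.8819 kWh/t

W = 4.8819 kWh/t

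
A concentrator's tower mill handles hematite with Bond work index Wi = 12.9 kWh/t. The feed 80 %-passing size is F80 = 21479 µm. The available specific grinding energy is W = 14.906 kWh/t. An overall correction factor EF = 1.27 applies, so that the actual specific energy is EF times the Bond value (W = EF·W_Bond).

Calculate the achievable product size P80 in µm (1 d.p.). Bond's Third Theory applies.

P80 = 104.5 µm

W_Bond = 10·Wi·(1/√P₈₀ − 1/√F₈₀)
W_Bond = W / EF = 14.906 / 1.27 = 11.7370 kWh/t
P80^(−½) = W_Bond/(10 Wi) + F80^(−½)
  = 11.7370/(10·12.9) + 1/√21479 = 0.090985 + 0.006823 = 0.097808
P80 = (1/0.097808)² = 10.2241² = 104.53 µm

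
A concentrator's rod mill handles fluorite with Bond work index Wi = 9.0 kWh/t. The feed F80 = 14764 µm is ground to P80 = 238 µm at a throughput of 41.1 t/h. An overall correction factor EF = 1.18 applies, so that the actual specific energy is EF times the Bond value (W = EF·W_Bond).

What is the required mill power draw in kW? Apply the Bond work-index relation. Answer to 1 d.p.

W = 10·Wi·(P80^(-½) − F80^(-½))
W = 10·9.0·(1/√238 − 1/√14764) = 10·9.0·(0.056590) = 5.0931 kWh/t
Corrected W = EF·W_Bond = 1.18·5.0931 = 6.0099 kWh/t
Power = W × throughput = 6.0099 kWh/t × 41.1 t/h = 247.0 kW

P = 247.0 kW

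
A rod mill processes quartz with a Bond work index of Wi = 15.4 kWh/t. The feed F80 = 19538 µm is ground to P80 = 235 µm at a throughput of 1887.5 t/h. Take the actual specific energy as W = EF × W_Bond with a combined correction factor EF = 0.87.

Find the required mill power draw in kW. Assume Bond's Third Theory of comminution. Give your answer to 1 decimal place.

Bond:  W = 10 Wi (1/√P − 1/√F)
W = 10·15.4·(1/√235 − 1/√19538) = 10·15.4·(0.058079) = 8.9441 kWh/t
W_actual = 0.87 × 8.9441 = 7.7814 kWh/t
Power = W × throughput = 7.7814 kWh/t × 1887.5 t/h = 14687.3 kW

P = 14687.3 kW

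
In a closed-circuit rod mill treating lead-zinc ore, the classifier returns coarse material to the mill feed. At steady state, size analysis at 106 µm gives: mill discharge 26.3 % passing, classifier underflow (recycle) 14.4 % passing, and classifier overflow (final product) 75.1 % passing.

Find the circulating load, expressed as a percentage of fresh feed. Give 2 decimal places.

Classifier node, passing 106 µm:
(1+r)·d = r·u + o ⇒ r = (o−d)/(d−u)
r = (75.1 − 26.3)/(26.3 − 14.4) = 48.8/11.9 = 4.1008
CL = 100·r = 410.08 %

CL = 410.08 %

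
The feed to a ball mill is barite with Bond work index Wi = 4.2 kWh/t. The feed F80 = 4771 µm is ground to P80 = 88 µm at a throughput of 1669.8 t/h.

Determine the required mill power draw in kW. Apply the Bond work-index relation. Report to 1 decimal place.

P = 6460.7 kW

W = 10 Wi (P80^-0.5 − F80^-0.5)
W = 10·4.2·(1/√88 − 1/√4771) = 10·4.2·(0.092123) = 3.8692 kWh/t
P = W·T = 3.8692·1669.8 = 6460.7 kW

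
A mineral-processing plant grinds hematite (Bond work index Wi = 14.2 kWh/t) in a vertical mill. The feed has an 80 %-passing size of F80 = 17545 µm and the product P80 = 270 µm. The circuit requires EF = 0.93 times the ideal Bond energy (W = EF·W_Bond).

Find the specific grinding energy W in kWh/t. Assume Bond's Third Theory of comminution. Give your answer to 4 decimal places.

W = 7.0399 kWh/t

W = 10 Wi (1/√P80 − 1/√F80)  [Bond]
1/√270 = 0.060858;  1/√17545 = 0.007550
W = 10·14.2·(0.060858 − 0.007550) = 7.5698 kWh/t
With EF = 0.93: W = 7.5698·0.93 = 7.0399 kWh/t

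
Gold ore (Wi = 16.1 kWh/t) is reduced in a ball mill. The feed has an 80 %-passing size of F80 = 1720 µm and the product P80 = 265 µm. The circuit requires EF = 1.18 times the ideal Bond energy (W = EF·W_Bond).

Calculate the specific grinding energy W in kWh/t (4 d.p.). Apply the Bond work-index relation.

W = 10·Wi·[P80^(−½) − F80^(−½)]
1/√265 = 0.061430;  1/√1720 = 0.024112
W = 10·16.1·(0.061430 − 0.024112) = 6.0081 kWh/t
W_actual = 1.18 × 6.0081 = 7.0896 kWh/t

W = 7.0896 kWh/t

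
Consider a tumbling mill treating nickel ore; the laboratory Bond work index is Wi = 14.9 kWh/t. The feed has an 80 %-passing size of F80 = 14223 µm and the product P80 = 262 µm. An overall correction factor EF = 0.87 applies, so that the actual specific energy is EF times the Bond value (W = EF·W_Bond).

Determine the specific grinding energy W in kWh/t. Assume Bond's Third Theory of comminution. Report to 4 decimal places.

W = 6.9216 kWh/t

W_Bond = 10·Wi·(1/√P₈₀ − 1/√F₈₀)
1/√262 = 0.061780;  1/√14223 = 0.008385
W = 10·14.9·(0.061780 − 0.008385) = 7.9559 kWh/t
Corrected W = EF·W_Bond = 0.87·7.9559 = 6.9216 kWh/t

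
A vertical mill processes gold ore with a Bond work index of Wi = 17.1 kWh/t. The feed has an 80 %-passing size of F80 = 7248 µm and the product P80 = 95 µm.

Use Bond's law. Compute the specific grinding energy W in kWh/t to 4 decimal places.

W = 10 Wi (1/√P80 − 1/√F80)  [Bond]
1/√95 = 0.102598;  1/√7248 = 0.011746
W = 10·17.1·(0.102598 − 0.011746) = 15.5357 kWh/t

W = 15.5357 kWh/t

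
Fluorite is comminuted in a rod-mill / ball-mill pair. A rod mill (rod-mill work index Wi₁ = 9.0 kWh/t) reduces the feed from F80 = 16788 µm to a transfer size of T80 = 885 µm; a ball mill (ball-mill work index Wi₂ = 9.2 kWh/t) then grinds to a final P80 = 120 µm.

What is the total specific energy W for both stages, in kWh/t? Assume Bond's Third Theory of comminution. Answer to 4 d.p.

W = 7.6366 kWh/t

W = 10 Wi (P80^-0.5 − F80^-0.5)
Stage 1 (16788→885 µm, Wi₁=9.0): W₁ = 10·9.0·(0.033615 − 0.007718) = 2.3307 kWh/t
Stage 2 (885→120 µm, Wi₂=9.2): W₂ = 10·9.2·(0.091287 − 0.033615) = 5.3059 kWh/t
W = W₁ + W₂ = 2.3307 + 5.3059 = 7.6366 kWh/t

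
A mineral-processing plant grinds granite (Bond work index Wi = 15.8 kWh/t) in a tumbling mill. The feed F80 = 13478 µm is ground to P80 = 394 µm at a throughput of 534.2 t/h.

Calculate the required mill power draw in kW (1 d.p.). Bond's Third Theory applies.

P = 3525.2 kW

W = 10 Wi / √P80 − 10 Wi / √F80
W = 10·15.8·(1/√394 − 1/√13478) = 10·15.8·(0.041766) = 6.5990 kWh/t
P_mill = W·ṁ = 6.5990·534.2 = 3525.2 kW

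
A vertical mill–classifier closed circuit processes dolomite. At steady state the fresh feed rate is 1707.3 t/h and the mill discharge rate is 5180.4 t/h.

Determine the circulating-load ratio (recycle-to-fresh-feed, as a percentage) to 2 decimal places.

M = F + R at steady state, so:
R = M − F = 5180.4 − 1707.3 = 3473.1 t/h
CL = 100·R/F = 100·3473.1/1707.3 = 203.43 %

CL = 203.43 %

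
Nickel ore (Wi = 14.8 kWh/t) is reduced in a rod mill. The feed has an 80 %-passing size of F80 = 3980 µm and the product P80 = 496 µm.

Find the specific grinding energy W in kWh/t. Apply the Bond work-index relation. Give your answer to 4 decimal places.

W_Bond = 10·Wi·(1/√P₈₀ − 1/√F₈₀)
1/√496 = 0.044901;  1/√3980 = 0.015851
W = 10·14.8·(0.044901 − 0.015851) = 4.2994 kWh/t

W = 4.2994 kWh/t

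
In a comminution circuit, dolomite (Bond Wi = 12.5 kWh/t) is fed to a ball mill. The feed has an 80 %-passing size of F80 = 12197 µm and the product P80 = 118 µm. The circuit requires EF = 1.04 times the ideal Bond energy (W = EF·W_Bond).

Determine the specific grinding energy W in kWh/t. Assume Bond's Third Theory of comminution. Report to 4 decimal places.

W = 10.7904 kWh/t

W = 10 Wi (1/√P80 − 1/√F80)  [Bond]
1/√118 = 0.092057;  1/√12197 = 0.009055
W = 10·12.5·(0.092057 − 0.009055) = 10.3753 kWh/t
Apply correction: 10.3753 × 1.04 = 10.7904 kWh/t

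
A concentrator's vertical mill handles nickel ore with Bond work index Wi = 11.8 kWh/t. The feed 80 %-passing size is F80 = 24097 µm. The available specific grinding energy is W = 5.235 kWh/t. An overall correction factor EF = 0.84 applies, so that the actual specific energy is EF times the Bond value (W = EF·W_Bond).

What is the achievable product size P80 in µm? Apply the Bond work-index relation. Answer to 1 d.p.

W_Bond = 10·Wi·(1/√P₈₀ − 1/√F₈₀)
W_Bond = W / EF = 5.235 / 0.84 = 6.2321 kWh/t
⇒ 1/√P80 = W_Bond/(10 Wi) + 1/√F80
  = 6.2321/(10·11.8) + 1/√24097 = 0.052815 + 0.006442 = 0.059257
P80 = (1/0.059257)² = 16.8757² = 284.79 µm

P80 = 284.8 µm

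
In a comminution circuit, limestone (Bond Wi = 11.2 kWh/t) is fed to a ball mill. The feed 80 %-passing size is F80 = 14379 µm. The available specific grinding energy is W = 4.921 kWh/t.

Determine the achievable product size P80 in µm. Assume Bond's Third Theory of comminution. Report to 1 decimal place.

W = 10 Wi / √P80 − 10 Wi / √F80
P80^(−½) = W/(10 Wi) + F80^(−½)
  = 4.9210/(10·11.2) + 1/√14379 = 0.043938 + 0.008339 = 0.052277
P80 = (1/0.052277)² = 19.1289² = 365.91 µm

P80 = 365.9 µm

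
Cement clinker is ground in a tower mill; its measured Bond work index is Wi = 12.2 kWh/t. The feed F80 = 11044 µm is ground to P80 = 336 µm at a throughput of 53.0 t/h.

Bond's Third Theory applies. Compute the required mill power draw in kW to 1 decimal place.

W = 10 Wi (1/√P80 − 1/√F80)  [Bond]
W = 10·12.2·(1/√336 − 1/√11044) = 10·12.2·(0.045039) = 5.4947 kWh/t
P = W·T = 5.4947·53.0 = 291.2 kW

P = 291.2 kW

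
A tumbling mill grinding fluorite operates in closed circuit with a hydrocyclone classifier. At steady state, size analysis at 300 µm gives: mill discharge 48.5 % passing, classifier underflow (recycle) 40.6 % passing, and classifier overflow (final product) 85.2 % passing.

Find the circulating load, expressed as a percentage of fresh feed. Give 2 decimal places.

CL = 464.56 %

Mass balance on the −300 µm fraction:
(1+r)·d = r·u + o ⇒ r = (o−d)/(d−u)
r = (85.2 − 48.5)/(48.5 − 40.6) = 36.7/7.9 = 4.6456
CL = 100·r = 464.56 %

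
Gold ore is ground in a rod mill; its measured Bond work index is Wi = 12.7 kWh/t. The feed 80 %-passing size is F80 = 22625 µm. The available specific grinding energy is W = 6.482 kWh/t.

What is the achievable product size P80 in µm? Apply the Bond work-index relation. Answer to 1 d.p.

P80 = 300.5 µm

W = 10 Wi / √P80 − 10 Wi / √F80
P80^(−½) = W/(10 Wi) + F80^(−½)
  = 6.4820/(10·12.7) + 1/√22625 = 0.051039 + 0.006648 = 0.057688
P80 = (1/0.057688)² = 17.3347² = 300.49 µm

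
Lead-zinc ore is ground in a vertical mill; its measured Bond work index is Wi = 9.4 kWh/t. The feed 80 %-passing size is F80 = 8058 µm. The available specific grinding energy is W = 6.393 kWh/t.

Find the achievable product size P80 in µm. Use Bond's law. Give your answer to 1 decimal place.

P80 = 159.6 µm

W = 10 Wi (1/√P80 − 1/√F80)  [Bond]
P80^-0.5 = F80^-0.5 + W/(10 Wi)
  = 6.3930/(10·9.4) + 1/√8058 = 0.068011 + 0.011140 = 0.079151
P80 = (1/0.079151)² = 12.6341² = 159.62 µm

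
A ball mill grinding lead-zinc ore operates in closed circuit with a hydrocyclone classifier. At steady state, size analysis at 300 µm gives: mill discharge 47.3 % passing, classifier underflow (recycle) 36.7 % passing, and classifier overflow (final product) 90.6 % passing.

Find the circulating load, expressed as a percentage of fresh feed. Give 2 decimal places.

CL = 408.49 %

Classifier node, passing 300 µm:
(1+r)·d = r·u + o ⇒ r = (o−d)/(d−u)
r = (90.6 − 47.3)/(47.3 − 36.7) = 43.3/10.6 = 4.0849
CL = 100·r = 408.49 %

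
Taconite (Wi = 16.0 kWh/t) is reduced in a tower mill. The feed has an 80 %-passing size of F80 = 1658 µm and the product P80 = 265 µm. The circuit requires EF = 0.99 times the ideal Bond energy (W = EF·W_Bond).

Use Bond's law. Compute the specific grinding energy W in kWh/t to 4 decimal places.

W_Bond = 10·Wi·(1/√P₈₀ − 1/√F₈₀)
1/√265 = 0.061430;  1/√1658 = 0.024559
W = 10·16.0·(0.061430 − 0.024559) = 5.8993 kWh/t
Corrected W = EF·W_Bond = 0.99·5.8993 = 5.8403 kWh/t

W = 5.8403 kWh/t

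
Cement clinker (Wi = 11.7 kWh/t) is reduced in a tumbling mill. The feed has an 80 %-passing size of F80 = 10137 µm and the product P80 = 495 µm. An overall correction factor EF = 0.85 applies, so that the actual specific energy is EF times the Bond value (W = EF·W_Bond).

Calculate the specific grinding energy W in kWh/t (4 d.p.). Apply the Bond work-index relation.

W = 10·Wi·(P80^(-½) − F80^(-½))
1/√495 = 0.044947;  1/√10137 = 0.009932
W = 10·11.7·(0.044947 − 0.009932) = 4.0967 kWh/t
With EF = 0.85: W = 4.0967·0.85 = 3.4822 kWh/t

W = 3.4822 kWh/t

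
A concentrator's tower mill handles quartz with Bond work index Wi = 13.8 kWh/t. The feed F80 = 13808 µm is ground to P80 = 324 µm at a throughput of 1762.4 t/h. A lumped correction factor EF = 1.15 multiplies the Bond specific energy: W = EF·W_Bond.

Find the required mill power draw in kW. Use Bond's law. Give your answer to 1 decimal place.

W = 10 Wi (P80^-0.5 − F80^-0.5)
W = 10·13.8·(1/√324 − 1/√13808) = 10·13.8·(0.047045) = 6.4923 kWh/t
With EF = 1.15: W = 6.4923·1.15 = 7.4661 kWh/t
P_mill = W·ṁ = 7.4661·1762.4 = 13158.3 kW

P = 13158.3 kW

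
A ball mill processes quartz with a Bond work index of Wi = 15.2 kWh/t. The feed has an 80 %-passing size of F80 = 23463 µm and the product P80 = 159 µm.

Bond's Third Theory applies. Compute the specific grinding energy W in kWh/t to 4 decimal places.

W_Bond = 10·Wi·(1/√P₈₀ − 1/√F₈₀)
1/√159 = 0.079305;  1/√23463 = 0.006528
W = 10·15.2·(0.079305 − 0.006528) = 11.0621 kWh/t

W = 11.0621 kWh/t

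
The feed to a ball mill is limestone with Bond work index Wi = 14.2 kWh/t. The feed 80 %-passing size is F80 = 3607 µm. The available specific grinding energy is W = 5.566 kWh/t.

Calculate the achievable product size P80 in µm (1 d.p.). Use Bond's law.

W = 10 Wi (1/√P80 − 1/√F80)  [Bond]
P80^-0.5 = F80^-0.5 + W/(10 Wi)
  = 5.5660/(10·14.2) + 1/√3607 = 0.039197 + 0.016650 = 0.055848
P80 = (1/0.055848)² = 17.9059² = 320.62 µm

P80 = 320.6 µm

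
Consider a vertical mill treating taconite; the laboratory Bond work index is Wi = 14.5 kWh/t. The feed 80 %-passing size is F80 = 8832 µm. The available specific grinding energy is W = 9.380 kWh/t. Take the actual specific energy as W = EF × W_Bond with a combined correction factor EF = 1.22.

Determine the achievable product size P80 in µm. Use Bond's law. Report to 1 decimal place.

P80 = 246.7 µm

Bond:  W = 10 Wi (1/√P − 1/√F)
W_Bond = W / EF = 9.380 / 1.22 = 7.6885 kWh/t
⇒ 1/√P80 = W_Bond/(10·Wi) + 1/√F80
  = 7.6885/(10·14.5) + 1/√8832 = 0.053024 + 0.010641 = 0.063665
P80 = (1/0.063665)² = 15.7072² = 246.72 µm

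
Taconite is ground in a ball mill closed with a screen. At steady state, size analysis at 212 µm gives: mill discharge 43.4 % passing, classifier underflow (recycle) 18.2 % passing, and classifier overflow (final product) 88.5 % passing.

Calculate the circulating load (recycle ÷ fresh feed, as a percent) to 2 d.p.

CL = 178.97 %

Two-product formula at 212 µm:
d + r·d = r·u + o → r(d−u) = o−d
r = (88.5 − 43.4)/(43.4 − 18.2) = 45.1/25.2 = 1.7897
CL = 100·r = 178.97 %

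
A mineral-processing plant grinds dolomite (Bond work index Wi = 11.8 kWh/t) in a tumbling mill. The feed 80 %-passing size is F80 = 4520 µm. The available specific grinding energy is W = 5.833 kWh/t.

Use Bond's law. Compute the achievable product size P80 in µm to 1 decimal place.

P80 = 241.8 µm

W_Bond = 10·Wi·(1/√P₈₀ − 1/√F₈₀)
⇒ 1/√P80 = W/(10 Wi) + 1/√F80
  = 5.8330/(10·11.8) + 1/√4520 = 0.049432 + 0.014874 = 0.064306
P80 = (1/0.064306)² = 15.5506² = 241.82 µm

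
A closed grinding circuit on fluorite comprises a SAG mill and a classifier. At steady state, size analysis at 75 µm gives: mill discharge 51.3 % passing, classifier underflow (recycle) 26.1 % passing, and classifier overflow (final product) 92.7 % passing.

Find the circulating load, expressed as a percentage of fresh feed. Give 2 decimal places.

Balance %-passing 75 µm (r = R/F):
(1+r)d = ru + o → r = (o−d)/(d−u)
r = (92.7 − 51.3)/(51.3 − 26.1) = 41.4/25.2 = 1.6429
CL = 100·r = 164.29 %

CL = 164.29 %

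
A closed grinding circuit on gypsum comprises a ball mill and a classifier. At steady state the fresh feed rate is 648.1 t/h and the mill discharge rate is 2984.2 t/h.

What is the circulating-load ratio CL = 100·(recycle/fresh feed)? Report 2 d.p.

CL = 360.45 %

Discharge = new feed + return, hence
R = M − F = 2984.2 − 648.1 = 2336.1 t/h
CL = 100·R/F = 100·2336.1/648.1 = 360.45 %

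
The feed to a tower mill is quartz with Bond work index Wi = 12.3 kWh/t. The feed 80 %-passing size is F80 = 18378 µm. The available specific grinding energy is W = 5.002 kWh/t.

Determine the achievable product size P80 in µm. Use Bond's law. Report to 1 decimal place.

Bond: W = 10·Wi·(1/√P80 − 1/√F80)
P80^(−½) = W/(10 Wi) + F80^(−½)
  = 5.0020/(10·12.3) + 1/√18378 = 0.040667 + 0.007377 = 0.048043
P80 = (1/0.048043)² = 20.8146² = 433.25 µm

P80 = 433.2 µm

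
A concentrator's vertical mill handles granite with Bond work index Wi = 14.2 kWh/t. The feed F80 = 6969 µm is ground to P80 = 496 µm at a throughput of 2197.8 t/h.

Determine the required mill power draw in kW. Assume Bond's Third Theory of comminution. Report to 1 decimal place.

P = 10274.7 kW

W = 10·Wi·[P80^(−½) − F80^(−½)]
W = 10·14.2·(1/√496 − 1/√6969) = 10·14.2·(0.032922) = 4.6750 kWh/t
Power = W × throughput = 4.6750 kWh/t × 2197.8 t/h = 10274.7 kW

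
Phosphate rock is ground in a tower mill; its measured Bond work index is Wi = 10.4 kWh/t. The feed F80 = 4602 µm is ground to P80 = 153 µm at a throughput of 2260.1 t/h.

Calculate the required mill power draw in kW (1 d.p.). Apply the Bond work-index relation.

Bond: W = 10·Wi·(1/√P80 − 1/√F80)
W = 10·10.4·(1/√153 − 1/√4602) = 10·10.4·(0.066104) = 6.8748 kWh/t
P_mill = W·ṁ = 6.8748·2260.1 = 15537.8 kW

P = 15537.8 kW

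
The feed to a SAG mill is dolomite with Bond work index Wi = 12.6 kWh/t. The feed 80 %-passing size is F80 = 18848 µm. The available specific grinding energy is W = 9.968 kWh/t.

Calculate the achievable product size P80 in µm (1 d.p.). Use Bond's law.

W = 10·Wi·[P80^(−½) − F80^(−½)]
⇒ 1/√P80 = W/(10 Wi) + 1/√F80
  = 9.9680/(10·12.6) + 1/√18848 = 0.079111 + 0.007284 = 0.086395
P80 = (1/0.086395)² = 11.5747² = 133.97 µm

P80 = 134.0 µm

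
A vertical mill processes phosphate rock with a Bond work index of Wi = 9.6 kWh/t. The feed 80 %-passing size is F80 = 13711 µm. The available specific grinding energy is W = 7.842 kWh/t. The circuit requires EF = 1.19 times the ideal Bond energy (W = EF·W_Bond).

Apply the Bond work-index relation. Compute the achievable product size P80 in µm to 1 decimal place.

P80 = 167.9 µm

W = 10 Wi (P80^-0.5 − F80^-0.5)
W_Bond = W / EF = 7.842 / 1.19 = 6.5899 kWh/t
⇒ 1/√P80 = W_Bond/(10·Wi) + 1/√F80
  = 6.5899/(10·9.6) + 1/√13711 = 0.068645 + 0.008540 = 0.077185
P80 = (1/0.077185)² = 12.9559² = 167.85 µm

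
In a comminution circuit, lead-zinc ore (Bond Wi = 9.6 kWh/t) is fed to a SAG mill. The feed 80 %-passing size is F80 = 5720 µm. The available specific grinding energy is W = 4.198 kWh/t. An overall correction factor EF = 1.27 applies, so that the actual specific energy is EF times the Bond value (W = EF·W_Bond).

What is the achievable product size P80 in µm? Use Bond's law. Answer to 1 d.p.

W = 10 Wi (P80^-0.5 − F80^-0.5)
W_Bond = W / EF = 4.198 / 1.27 = 3.3055 kWh/t
P80^-0.5 = F80^-0.5 + W_Bond/(10 Wi)
  = 3.3055/(10·9.6) + 1/√5720 = 0.034432 + 0.013222 = 0.047655
P80 = (1/0.047655)² = 20.9843² = 440.34 µm

P80 = 440.3 µm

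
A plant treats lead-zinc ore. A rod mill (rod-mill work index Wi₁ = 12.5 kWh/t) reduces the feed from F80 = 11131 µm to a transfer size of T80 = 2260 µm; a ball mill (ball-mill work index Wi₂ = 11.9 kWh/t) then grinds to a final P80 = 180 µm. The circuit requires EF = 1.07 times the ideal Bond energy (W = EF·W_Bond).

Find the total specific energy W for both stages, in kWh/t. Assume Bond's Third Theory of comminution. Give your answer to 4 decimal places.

Bond: W = 10·Wi·(1/√P80 − 1/√F80)
Stage 1 (11131→2260 µm, Wi₁=12.5): W₁ = 10·12.5·(0.021035 − 0.009478) = 1.4446 kWh/t
Stage 2 (2260→180 µm, Wi₂=11.9): W₂ = 10·11.9·(0.074536 − 0.021035) = 6.3666 kWh/t
W = W₁ + W₂ = 1.4446 + 6.3666 = 7.8112 kWh/t
W_actual = 1.07 × 7.8112 = 8.3579 kWh/t

W = 8.3579 kWh/t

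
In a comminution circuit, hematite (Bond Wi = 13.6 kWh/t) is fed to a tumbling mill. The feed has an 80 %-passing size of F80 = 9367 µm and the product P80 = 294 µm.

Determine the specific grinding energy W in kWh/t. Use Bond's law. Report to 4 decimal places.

W = 6.5265 kWh/t

W = 10·Wi·(P80^(-½) − F80^(-½))
1/√294 = 0.058321;  1/√9367 = 0.010332
W = 10·13.6·(0.058321 − 0.010332) = 6.5265 kWh/t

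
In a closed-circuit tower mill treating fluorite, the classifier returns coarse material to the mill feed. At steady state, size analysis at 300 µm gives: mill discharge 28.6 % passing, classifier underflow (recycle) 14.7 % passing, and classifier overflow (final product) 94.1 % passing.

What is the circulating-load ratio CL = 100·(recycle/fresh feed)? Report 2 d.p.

Balance %-passing 300 µm (r = R/F):
r = (o − d)/(d − u)
r = (94.1 − 28.6)/(28.6 − 14.7) = 65.5/13.9 = 4.7122
CL = 100·r = 471.22 %

CL = 471.22 %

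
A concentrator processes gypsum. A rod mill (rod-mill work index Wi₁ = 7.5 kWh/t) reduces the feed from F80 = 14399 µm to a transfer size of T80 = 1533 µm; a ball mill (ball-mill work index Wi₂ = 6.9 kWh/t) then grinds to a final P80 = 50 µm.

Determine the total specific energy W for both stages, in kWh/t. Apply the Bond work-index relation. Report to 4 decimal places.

Bond:  W = 10 Wi (1/√P − 1/√F)
Stage 1 (14399→1533 µm, Wi₁=7.5): W₁ = 10·7.5·(0.025540 − 0.008334) = 1.2905 kWh/t
Stage 2 (1533→50 µm, Wi₂=6.9): W₂ = 10·6.9·(0.141421 − 0.025540) = 7.9958 kWh/t
W = W₁ + W₂ = 1.2905 + 7.9958 = 9.2863 kWh/t

W = 9.2863 kWh/t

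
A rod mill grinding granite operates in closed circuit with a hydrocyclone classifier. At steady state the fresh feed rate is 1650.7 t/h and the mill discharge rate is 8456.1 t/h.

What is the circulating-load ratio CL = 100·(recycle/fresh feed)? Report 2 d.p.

Mill node: discharge = fresh + recycle.
R = M − F = 8456.1 − 1650.7 = 6805.4 t/h
CL = 100·R/F = 100·6805.4/1650.7 = 412.27 %

CL = 412.27 %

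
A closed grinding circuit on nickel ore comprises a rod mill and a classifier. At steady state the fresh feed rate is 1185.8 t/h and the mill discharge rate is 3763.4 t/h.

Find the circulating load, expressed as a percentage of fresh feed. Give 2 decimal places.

M = F + R at steady state, so:
R = M − F = 3763.4 − 1185.8 = 2577.6 t/h
CL = 100·R/F = 100·2577.6/1185.8 = 217.37 %

CL = 217.37 %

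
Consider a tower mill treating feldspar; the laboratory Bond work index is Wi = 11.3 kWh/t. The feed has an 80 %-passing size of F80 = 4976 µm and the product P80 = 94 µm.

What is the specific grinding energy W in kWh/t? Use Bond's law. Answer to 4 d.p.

W = 10·Wi·(P80^(-½) − F80^(-½))
1/√94 = 0.103142;  1/√4976 = 0.014176
W = 10·11.3·(0.103142 − 0.014176) = 10.0531 kWh/t

W = 10.0531 kWh/t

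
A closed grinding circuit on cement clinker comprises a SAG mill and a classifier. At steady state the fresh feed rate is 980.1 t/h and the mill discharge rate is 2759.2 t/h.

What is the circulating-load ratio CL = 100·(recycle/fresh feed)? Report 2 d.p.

CL = 181.52 %

Discharge = new feed + return, hence
R = M − F = 2759.2 − 980.1 = 1779.1 t/h
CL = 100·R/F = 100·1779.1/980.1 = 181.52 %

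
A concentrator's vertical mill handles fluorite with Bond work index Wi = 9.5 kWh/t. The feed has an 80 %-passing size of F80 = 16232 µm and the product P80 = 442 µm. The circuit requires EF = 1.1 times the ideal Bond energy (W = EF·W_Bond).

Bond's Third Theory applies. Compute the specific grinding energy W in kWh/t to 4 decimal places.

W = 4.1503 kWh/t

W = 10·Wi·[P80^(−½) − F80^(−½)]
1/√442 = 0.047565;  1/√16232 = 0.007849
W = 10·9.5·(0.047565 − 0.007849) = 3.7730 kWh/t
Apply correction: 3.7730 × 1.1 = 4.1503 kWh/t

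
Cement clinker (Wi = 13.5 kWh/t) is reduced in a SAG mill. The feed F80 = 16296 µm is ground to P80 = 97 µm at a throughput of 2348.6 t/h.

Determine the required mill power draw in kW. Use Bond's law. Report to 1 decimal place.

W = 10·Wi·(P80^(-½) − F80^(-½))
W = 10·13.5·(1/√97 − 1/√16296) = 10·13.5·(0.093701) = 12.6496 kWh/t
P_mill = W·ṁ = 12.6496·2348.6 = 29708.9 kW

P = 29708.9 kW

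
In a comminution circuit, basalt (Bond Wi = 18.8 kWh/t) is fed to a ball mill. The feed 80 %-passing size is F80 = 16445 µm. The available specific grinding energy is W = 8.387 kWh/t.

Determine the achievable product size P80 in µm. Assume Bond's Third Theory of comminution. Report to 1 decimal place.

W = 10 Wi (1/√P80 − 1/√F80)  [Bond]
⇒ 1/√P80 = W/(10 Wi) + 1/√F80
  = 8.3870/(10·18.8) + 1/√16445 = 0.044612 + 0.007798 = 0.052410
P80 = (1/0.052410)² = 19.0804² = 364.06 µm

P80 = 364.1 µm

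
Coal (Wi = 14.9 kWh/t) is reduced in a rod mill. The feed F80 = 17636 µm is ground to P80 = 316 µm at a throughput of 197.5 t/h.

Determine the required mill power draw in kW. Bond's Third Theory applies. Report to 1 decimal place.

P = 1433.8 kW

Bond: W = 10·Wi·(1/√P80 − 1/√F80)
W = 10·14.9·(1/√316 − 1/√17636) = 10·14.9·(0.048724) = 7.2599 kWh/t
P_mill = W·ṁ = 7.2599·197.5 = 1433.8 kW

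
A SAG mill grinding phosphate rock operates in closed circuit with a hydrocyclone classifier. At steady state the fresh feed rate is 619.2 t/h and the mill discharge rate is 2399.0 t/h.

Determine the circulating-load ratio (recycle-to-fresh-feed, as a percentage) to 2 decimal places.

Mill node: discharge = fresh + recycle.
R = M − F = 2399.0 − 619.2 = 1779.8 t/h
CL = 100·R/F = 100·1779.8/619.2 = 287.44 %

CL = 287.44 %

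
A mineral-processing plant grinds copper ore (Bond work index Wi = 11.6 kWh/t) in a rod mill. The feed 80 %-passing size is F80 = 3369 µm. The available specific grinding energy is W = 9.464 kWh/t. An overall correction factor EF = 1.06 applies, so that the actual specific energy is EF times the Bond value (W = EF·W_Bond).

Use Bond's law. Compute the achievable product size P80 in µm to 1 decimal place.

P80 = 112.7 µm

W = 10·Wi·(P80^(-½) − F80^(-½))
W_Bond = W / EF = 9.464 / 1.06 = 8.9283 kWh/t
⇒ 1/√P80 = W_Bond/(10·Wi) + 1/√F80
  = 8.9283/(10·11.6) + 1/√3369 = 0.076968 + 0.017229 = 0.094197
P80 = (1/0.094197)² = 10.6161² = 112.70 µm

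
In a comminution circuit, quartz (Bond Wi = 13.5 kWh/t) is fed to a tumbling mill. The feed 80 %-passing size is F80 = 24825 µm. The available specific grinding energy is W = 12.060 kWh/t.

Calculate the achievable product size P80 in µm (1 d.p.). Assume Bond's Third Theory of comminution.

W = 10·Wi·(P80^(-½) − F80^(-½))
⇒ 1/√P80 = W/(10·Wi) + 1/√F80
  = 12.0600/(10·13.5) + 1/√24825 = 0.089333 + 0.006347 = 0.095680
P80 = (1/0.095680)² = 10.4515² = 109.23 µm

P80 = 109.2 µm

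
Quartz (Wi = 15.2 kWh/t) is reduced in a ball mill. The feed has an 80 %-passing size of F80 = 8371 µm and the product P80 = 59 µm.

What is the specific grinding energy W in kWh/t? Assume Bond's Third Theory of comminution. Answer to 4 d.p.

Bond:  W = 10 Wi (1/√P − 1/√F)
1/√59 = 0.130189;  1/√8371 = 0.010930
W = 10·15.2·(0.130189 − 0.010930) = 18.1274 kWh/t

W = 18.1274 kWh/t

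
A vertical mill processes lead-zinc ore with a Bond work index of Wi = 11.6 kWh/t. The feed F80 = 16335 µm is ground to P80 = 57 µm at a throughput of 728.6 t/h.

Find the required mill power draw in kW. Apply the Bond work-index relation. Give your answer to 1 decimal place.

W_Bond = 10·Wi·(1/√P₈₀ − 1/√F₈₀)
W = 10·11.6·(1/√57 − 1/√16335) = 10·11.6·(0.124629) = 14.4570 kWh/t
P_mill = W·ṁ = 14.4570·728.6 = 10533.3 kW

P = 10533.3 kW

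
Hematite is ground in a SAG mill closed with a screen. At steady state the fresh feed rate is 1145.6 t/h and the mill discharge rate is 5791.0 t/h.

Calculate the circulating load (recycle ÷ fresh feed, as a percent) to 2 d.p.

CL = 405.50 %

Mill node: discharge = fresh + recycle.
R = M − F = 5791.0 − 1145.6 = 4645.4 t/h
CL = 100·R/F = 100·4645.4/1145.6 = 405.50 %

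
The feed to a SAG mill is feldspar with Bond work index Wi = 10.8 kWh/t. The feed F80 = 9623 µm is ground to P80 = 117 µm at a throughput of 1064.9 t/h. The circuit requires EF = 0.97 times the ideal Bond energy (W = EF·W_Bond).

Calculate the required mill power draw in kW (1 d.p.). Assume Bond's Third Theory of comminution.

P = 9176.4 kW

W = 10·Wi·[P80^(−½) − F80^(−½)]
W = 10·10.8·(1/√117 − 1/√9623) = 10·10.8·(0.082256) = 8.8837 kWh/t
Corrected W = EF·W_Bond = 0.97·8.8837 = 8.6171 kWh/t
P_mill = W·ṁ = 8.6171·1064.9 = 9176.4 kW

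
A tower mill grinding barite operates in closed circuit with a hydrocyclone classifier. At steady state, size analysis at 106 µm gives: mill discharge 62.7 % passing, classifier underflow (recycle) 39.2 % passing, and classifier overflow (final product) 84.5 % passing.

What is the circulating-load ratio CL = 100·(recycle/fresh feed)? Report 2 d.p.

Balance %-passing 106 µm (r = R/F):
(1+r)d = ru + o → r = (o−d)/(d−u)
r = (84.5 − 62.7)/(62.7 − 39.2) = 21.8/23.5 = 0.9277
CL = 100·r = 92.77 %

CL = 92.77 %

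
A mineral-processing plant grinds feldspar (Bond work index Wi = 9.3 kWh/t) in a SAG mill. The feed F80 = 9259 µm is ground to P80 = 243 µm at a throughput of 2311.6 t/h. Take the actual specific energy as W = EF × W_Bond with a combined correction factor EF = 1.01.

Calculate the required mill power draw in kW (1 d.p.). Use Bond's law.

W = 10·Wi·(P80^(-½) − F80^(-½))
W = 10·9.3·(1/√243 − 1/√9259) = 10·9.3·(0.053758) = 4.9995 kWh/t
W_actual = 1.01 × 4.9995 = 5.0494 kWh/t
P = W·T = 5.0494·2311.6 = 11672.3 kW

P = 11672.3 kW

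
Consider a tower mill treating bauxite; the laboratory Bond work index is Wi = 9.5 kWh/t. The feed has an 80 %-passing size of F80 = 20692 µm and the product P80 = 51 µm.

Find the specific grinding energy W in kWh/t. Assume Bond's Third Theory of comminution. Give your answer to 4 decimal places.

W = 10·Wi·(P80^(-½) − F80^(-½))
1/√51 = 0.140028;  1/√20692 = 0.006952
W = 10·9.5·(0.140028 − 0.006952) = 12.6422 kWh/t

W = 12.6422 kWh/t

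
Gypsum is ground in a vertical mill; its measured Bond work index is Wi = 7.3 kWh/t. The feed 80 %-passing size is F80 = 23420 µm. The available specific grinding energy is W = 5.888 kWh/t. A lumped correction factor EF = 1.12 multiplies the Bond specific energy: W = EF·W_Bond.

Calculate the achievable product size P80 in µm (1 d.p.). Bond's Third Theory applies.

W = 10·Wi·(P80^(-½) − F80^(-½))
W_Bond = W / EF = 5.888 / 1.12 = 5.2571 kWh/t
P80^(−½) = W_Bond/(10 Wi) + F80^(−½)
  = 5.2571/(10·7.3) + 1/√23420 = 0.072016 + 0.006534 = 0.078550
P80 = (1/0.078550)² = 12.7307² = 162.07 µm

P80 = 162.1 µm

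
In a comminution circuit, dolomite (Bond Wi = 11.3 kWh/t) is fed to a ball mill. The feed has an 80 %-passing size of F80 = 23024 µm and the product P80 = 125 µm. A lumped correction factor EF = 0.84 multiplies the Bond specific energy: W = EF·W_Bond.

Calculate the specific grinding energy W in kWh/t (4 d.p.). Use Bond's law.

W = 7.8643 kWh/t

W = 10 Wi (P80^-0.5 − F80^-0.5)
1/√125 = 0.089443;  1/√23024 = 0.006590
W = 10·11.3·(0.089443 − 0.006590) = 9.3623 kWh/t
Apply correction: 9.3623 × 0.84 = 7.8643 kWh/t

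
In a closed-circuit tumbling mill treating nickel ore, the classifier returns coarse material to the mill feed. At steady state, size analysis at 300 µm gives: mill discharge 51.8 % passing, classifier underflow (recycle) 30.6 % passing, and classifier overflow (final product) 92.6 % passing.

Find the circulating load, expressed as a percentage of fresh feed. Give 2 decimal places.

CL = 192.45 %

Two-product formula at 300 µm:
d + r·d = r·u + o → r(d−u) = o−d
r = (92.6 − 51.8)/(51.8 − 30.6) = 40.8/21.2 = 1.9245
CL = 100·r = 192.45 %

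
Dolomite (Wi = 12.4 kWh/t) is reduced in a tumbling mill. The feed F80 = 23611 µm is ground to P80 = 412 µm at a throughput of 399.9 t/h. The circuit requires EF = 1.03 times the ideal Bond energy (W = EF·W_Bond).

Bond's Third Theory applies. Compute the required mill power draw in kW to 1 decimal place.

Bond: W = 10·Wi·(1/√P80 − 1/√F80)
W = 10·12.4·(1/√412 − 1/√23611) = 10·12.4·(0.042759) = 5.3021 kWh/t
Corrected W = EF·W_Bond = 1.03·5.3021 = 5.4611 kWh/t
Power = W × throughput = 5.4611 kWh/t × 399.9 t/h = 2183.9 kW

P = 2183.9 kW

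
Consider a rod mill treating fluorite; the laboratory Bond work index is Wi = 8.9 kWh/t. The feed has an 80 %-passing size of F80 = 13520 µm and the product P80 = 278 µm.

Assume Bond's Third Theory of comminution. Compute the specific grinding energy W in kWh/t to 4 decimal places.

Bond: W = 10·Wi·(1/√P80 − 1/√F80)
1/√278 = 0.059976;  1/√13520 = 0.008600
W = 10·8.9·(0.059976 − 0.008600) = 4.5724 kWh/t

W = 4.5724 kWh/t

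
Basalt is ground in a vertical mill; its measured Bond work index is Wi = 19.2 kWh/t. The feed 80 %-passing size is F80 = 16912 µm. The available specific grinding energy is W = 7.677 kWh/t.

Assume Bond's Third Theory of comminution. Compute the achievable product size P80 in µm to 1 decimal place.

P80 = 440.0 µm

W = 10 Wi (P80^-0.5 − F80^-0.5)
⇒ 1/√P80 = W/(10·Wi) + 1/√F80
  = 7.6770/(10·19.2) + 1/√16912 = 0.039984 + 0.007690 = 0.047674
P80 = (1/0.047674)² = 20.9758² = 439.98 µm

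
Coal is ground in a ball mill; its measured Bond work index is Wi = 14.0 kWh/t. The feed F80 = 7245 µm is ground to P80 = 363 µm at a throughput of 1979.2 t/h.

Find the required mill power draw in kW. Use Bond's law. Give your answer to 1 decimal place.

W = 10 Wi (P80^-0.5 − F80^-0.5)
W = 10·14.0·(1/√363 − 1/√7245) = 10·14.0·(0.040738) = 5.7033 kWh/t
Mill draw = 5.7033 × 1979.2 = 11288.0 kW

P = 11288.0 kW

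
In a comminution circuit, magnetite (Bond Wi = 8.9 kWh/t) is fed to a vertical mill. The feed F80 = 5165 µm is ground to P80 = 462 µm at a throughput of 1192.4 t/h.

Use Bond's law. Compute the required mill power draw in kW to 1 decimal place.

W = 10 Wi / √P80 − 10 Wi / √F80
W = 10·8.9·(1/√462 − 1/√5165) = 10·8.9·(0.032610) = 2.9023 kWh/t
P_mill = W·ṁ = 2.9023·1192.4 = 3460.7 kW

P = 3460.7 kW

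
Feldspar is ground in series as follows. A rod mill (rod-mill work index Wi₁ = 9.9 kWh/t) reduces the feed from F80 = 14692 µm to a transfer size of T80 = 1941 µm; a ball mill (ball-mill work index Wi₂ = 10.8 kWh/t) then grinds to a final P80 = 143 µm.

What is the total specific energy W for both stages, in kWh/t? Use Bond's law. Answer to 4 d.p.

W = 8.0104 kWh/t

Bond: W = 10·Wi·(1/√P80 − 1/√F80)
Stage 1 (14692→1941 µm, Wi₁=9.9): W₁ = 10·9.9·(0.022698 − 0.008250) = 1.4303 kWh/t
Stage 2 (1941→143 µm, Wi₂=10.8): W₂ = 10·10.8·(0.083624 − 0.022698) = 6.5800 kWh/t
W = W₁ + W₂ = 1.4303 + 6.5800 = 8.0104 kWh/t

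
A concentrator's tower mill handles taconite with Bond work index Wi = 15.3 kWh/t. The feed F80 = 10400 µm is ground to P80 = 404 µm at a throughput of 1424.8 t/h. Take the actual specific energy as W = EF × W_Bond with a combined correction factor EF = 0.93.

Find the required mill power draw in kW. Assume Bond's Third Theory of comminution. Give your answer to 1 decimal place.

Bond: W = 10·Wi·(1/√P80 − 1/√F80)
W = 10·15.3·(1/√404 − 1/√10400) = 10·15.3·(0.039946) = 6.1117 kWh/t
With EF = 0.93: W = 6.1117·0.93 = 5.6839 kWh/t
P = W·T = 5.6839·1424.8 = 8098.5 kW

P = 8098.5 kW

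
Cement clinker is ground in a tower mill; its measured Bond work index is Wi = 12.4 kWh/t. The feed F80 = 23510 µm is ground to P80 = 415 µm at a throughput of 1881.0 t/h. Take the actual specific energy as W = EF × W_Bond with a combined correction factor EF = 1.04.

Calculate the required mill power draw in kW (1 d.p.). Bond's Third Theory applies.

W = 10·Wi·(P80^(-½) − F80^(-½))
W = 10·12.4·(1/√415 − 1/√23510) = 10·12.4·(0.042566) = 5.2782 kWh/t
With EF = 1.04: W = 5.2782·1.04 = 5.4893 kWh/t
Mill draw = 5.4893 × 1881.0 = 10325.4 kW

P = 10325.4 kW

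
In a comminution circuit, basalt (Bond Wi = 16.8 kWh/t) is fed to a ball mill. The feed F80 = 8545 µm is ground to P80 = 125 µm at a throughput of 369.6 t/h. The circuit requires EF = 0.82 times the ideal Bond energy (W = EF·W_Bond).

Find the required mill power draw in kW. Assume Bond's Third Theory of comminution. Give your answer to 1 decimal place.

Bond:  W = 10 Wi (1/√P − 1/√F)
W = 10·16.8·(1/√125 − 1/√8545) = 10·16.8·(0.078625) = 13.2090 kWh/t
With EF = 0.82: W = 13.2090·0.82 = 10.8314 kWh/t
P_mill = W·ṁ = 10.8314·369.6 = 4003.3 kW

P = 4003.3 kW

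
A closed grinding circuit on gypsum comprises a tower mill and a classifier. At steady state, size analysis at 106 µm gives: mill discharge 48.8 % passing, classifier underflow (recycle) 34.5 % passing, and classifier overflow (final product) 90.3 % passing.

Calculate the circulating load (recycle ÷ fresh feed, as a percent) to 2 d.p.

CL = 290.21 %

Two-product formula at 106 µm:
d + r·d = r·u + o → r(d−u) = o−d
r = (90.3 − 48.8)/(48.8 − 34.5) = 41.5/14.3 = 2.9021
CL = 100·r = 290.21 %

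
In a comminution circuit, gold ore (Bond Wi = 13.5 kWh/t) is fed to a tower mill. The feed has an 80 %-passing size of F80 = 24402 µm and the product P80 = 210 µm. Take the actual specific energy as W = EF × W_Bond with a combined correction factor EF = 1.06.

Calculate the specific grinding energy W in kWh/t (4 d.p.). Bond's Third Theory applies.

W = 10 Wi (1/√P80 − 1/√F80)  [Bond]
1/√210 = 0.069007;  1/√24402 = 0.006402
W = 10·13.5·(0.069007 − 0.006402) = 8.4517 kWh/t
With EF = 1.06: W = 8.4517·1.06 = 8.9588 kWh/t

W = 8.9588 kWh/t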